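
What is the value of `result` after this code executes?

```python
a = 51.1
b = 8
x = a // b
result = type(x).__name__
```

a is float; b is int; x is float; result = 'float'

'float'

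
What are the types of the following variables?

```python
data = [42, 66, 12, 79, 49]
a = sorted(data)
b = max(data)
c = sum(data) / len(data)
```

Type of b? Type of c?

max of ints returns int; int / int = float

int, float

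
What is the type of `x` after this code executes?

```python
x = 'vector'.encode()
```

str.encode() returns bytes

bytes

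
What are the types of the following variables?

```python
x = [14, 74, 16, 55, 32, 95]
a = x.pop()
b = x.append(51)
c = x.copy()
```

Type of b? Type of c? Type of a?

append() returns None; copy() returns list; pop() returns element

NoneType, list, int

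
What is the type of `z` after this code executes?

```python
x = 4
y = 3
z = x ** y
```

positive int ** positive int = int

int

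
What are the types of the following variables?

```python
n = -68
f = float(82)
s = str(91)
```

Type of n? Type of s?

n is assigned a bare integer (no decimal point), so it is an int; s is assigned the result of calling str(), which returns a str

int, str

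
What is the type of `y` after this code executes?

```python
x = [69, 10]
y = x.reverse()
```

list.reverse() returns None

NoneType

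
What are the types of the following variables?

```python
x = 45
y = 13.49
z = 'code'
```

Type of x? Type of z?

x is assigned a bare integer (no decimal point), so it is an int; z is assigned a quoted string literal, so it is a str

int, str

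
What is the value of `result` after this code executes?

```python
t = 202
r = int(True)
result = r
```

t = 202; r = 1; result = 1

1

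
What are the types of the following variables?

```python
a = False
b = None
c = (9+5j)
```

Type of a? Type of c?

a is assigned the constant False, which has type bool; c is assigned (9+5j), an int plus an imaginary literal (j suffix), which evaluates to complex

bool, complex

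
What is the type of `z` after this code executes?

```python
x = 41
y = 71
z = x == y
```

Equality comparison returns bool

bool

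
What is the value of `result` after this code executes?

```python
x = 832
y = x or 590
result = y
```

x = 832; y = 832; result = 832

832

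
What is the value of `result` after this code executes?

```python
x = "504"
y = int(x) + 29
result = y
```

x = '504'; y = 533; result = 533

533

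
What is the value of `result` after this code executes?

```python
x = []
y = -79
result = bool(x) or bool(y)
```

x = []; y = -79; result = True

True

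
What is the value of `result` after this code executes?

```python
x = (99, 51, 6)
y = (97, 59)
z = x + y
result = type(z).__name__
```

x is tuple; y is tuple; z is tuple; result = 'tuple'

'tuple'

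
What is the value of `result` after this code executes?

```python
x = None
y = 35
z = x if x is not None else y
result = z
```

x = None; y = 35; z = 35; result = 35

35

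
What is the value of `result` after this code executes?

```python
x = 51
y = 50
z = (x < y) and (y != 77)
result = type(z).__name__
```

x is int; y is int; z is bool; result = 'bool'

'bool'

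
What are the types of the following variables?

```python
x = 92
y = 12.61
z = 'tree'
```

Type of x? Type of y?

x is assigned a bare integer (no decimal point), so it is an int; y is assigned a number with a decimal point, so it is a float

int, float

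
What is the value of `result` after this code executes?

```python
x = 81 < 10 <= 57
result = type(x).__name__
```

x is bool; result = 'bool'

'bool'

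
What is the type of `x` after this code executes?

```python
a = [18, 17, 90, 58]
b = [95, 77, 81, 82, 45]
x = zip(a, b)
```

zip() returns a zip object

zip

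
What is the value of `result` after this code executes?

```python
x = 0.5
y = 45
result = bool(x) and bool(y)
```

x = 0.5; y = 45; result = True

True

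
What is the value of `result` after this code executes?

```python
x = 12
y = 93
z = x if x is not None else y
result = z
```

x = 12; y = 93; z = 12; result = 12

12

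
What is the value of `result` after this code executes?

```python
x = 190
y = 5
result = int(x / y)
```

x = 190; y = 5; result = 38

38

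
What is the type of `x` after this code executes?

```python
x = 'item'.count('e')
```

str.count() returns int

int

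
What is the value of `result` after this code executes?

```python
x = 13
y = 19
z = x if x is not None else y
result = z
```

x = 13; y = 19; z = 13; result = 13

13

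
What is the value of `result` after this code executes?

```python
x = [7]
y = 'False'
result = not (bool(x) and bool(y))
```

x = [7]; y = 'False'; result = False

False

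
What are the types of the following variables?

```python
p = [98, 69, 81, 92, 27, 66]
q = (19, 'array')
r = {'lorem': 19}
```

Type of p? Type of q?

p is assigned a list literal (square brackets); q is assigned a tuple (parenthesized, comma-separated values)

list, tuple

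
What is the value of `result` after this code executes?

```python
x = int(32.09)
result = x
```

x = 32; result = 32

32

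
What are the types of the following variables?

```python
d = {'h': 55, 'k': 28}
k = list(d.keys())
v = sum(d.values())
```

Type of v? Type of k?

sum of ints is int; list() converts to list

int, list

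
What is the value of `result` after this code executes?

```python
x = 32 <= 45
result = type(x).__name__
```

x is bool; result = 'bool'

'bool'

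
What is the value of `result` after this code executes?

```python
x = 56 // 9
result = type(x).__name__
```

x is int; result = 'int'

'int'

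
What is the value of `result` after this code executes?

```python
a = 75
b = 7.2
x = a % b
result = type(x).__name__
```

a is int; b is float; x is float; result = 'float'

'float'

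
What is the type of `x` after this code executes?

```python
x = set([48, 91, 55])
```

set() constructor returns set

set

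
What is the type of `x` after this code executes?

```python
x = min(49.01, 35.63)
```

min() of floats returns float

float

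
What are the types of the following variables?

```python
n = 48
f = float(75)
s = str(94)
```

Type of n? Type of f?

n is assigned a bare integer (no decimal point), so it is an int; f is assigned the result of calling float(), which returns a float

int, float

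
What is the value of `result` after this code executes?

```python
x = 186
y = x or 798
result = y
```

x = 186; y = 186; result = 186

186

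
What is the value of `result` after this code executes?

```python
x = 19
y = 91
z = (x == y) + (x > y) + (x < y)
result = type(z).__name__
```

x is int; y is int; z is int; result = 'int'

'int'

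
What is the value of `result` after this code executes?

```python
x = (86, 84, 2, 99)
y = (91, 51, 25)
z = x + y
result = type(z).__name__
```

x is tuple; y is tuple; z is tuple; result = 'tuple'

'tuple'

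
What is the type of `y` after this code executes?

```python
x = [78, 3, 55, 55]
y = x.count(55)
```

list.count() returns int

int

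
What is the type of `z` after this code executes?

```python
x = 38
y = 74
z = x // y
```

int // int = int

int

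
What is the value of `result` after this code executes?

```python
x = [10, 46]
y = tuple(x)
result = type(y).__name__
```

x is list; y is tuple; result = 'tuple'

'tuple'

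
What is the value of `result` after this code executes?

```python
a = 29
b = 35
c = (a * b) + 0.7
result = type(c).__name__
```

a is int; b is int; c is float; result = 'float'

'float'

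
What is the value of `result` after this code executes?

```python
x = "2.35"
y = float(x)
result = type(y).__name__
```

x is str; y is float; result = 'float'

'float'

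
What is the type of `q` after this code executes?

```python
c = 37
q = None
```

None has type NoneType

NoneType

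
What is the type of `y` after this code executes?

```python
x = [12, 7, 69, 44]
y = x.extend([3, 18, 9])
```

list.extend() returns None

NoneType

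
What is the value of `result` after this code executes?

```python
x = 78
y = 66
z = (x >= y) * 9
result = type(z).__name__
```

x is int; y is int; z is int; result = 'int'

'int'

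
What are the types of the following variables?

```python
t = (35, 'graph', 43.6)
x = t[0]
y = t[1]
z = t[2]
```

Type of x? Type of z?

tuple[0] is int; tuple[2] is float

int, float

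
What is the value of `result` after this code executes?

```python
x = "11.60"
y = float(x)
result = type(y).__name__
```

x is str; y is float; result = 'float'

'float'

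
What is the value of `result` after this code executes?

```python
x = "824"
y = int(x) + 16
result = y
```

x = '824'; y = 840; result = 840

840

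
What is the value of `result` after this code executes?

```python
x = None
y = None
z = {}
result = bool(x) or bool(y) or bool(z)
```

x = None; y = None; z = {}; result = False

False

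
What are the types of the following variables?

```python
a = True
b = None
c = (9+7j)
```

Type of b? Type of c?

b is assigned None, whose type is NoneType; c is assigned (9+7j), an int plus an imaginary literal (j suffix), which evaluates to complex

NoneType, complex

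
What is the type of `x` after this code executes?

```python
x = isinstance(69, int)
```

isinstance() returns bool

bool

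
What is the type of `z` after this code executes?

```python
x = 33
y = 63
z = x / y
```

int / int = float

float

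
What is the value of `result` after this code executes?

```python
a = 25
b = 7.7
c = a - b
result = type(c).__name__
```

a is int; b is float; c is float; result = 'float'

'float'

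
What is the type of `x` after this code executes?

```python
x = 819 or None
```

'or' returns first truthy value

int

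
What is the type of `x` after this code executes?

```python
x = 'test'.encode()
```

str.encode() returns bytes

bytes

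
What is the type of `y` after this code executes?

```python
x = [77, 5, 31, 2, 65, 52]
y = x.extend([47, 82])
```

list.extend() returns None

NoneType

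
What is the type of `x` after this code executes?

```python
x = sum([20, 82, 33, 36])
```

sum() of ints returns int

int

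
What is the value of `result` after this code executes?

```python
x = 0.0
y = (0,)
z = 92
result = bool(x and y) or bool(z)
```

x = 0.0; y = (0,); z = 92; result = True

True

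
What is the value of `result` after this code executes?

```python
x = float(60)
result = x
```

x = 60.0; result = 60.0

60.0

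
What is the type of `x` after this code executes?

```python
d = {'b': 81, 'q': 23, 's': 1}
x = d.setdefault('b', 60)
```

dict.setdefault() returns the (existing or default) value

int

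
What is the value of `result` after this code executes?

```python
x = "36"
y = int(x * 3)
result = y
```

x = '36'; y = 363636; result = 363636

363636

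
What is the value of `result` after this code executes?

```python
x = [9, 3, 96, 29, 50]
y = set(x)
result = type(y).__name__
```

x is list; y is set; result = 'set'

'set'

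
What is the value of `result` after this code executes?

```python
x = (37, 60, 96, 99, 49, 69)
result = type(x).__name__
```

x is tuple; result = 'tuple'

'tuple'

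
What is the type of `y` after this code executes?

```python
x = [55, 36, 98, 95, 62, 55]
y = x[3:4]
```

Slicing a list returns a list

list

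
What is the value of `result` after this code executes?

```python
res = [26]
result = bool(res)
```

res = [26]; result = True

True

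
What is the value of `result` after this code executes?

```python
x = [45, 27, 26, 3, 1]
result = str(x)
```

x = [45, 27, 26, 3, 1]; result = '[45, 27, 26, 3, 1]'

'[45, 27, 26, 3, 1]'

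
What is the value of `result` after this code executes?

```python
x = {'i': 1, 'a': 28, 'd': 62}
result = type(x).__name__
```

x is dict; result = 'dict'

'dict'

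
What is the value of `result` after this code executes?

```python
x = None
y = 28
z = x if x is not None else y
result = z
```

x = None; y = 28; z = 28; result = 28

28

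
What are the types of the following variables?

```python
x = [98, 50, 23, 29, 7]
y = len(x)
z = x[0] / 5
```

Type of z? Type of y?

int / int = float; len() returns int

float, int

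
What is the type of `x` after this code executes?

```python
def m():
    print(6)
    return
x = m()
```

Bare return returns None

NoneType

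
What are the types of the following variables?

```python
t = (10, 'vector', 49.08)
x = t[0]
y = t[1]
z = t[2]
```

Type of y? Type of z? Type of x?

tuple[1] is str; tuple[2] is float; tuple[0] is int

str, float, int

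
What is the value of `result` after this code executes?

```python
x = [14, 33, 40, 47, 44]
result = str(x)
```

x = [14, 33, 40, 47, 44]; result = '[14, 33, 40, 47, 44]'

'[14, 33, 40, 47, 44]'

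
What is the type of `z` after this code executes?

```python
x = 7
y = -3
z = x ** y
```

int ** negative = float

float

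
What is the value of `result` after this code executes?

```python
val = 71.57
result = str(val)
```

val = 71.57; result = '71.57'

'71.57'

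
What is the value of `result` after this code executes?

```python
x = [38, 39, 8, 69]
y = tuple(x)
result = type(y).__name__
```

x is list; y is tuple; result = 'tuple'

'tuple'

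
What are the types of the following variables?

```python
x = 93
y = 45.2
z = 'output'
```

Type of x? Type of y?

x is assigned a bare integer (no decimal point), so it is an int; y is assigned a number with a decimal point, so it is a float

int, float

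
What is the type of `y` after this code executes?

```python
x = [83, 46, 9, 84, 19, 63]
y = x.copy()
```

list.copy() returns list

list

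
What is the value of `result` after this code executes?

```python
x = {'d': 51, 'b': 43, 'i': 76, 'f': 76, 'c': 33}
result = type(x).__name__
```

x is dict; result = 'dict'

'dict'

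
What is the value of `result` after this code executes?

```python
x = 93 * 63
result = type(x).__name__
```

x is int; result = 'int'

'int'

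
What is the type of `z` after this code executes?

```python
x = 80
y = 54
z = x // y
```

int // int = int

int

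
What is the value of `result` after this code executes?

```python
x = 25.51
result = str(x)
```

x = 25.51; result = '25.51'

'25.51'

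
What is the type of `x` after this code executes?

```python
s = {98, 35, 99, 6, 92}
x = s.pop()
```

Popping from set[int] returns int

int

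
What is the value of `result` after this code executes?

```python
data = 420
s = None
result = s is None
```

data = 420; s = None; result = True

True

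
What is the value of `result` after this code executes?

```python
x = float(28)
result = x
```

x = 28.0; result = 28.0

28.0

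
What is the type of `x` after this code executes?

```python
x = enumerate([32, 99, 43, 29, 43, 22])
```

enumerate() returns an enumerate object

enumerate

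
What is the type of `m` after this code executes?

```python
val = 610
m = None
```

None has type NoneType

NoneType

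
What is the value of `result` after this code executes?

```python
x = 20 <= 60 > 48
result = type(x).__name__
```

x is bool; result = 'bool'

'bool'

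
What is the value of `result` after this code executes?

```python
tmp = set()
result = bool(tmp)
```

tmp = set(); result = False

False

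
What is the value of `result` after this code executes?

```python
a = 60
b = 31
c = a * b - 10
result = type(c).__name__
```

a is int; b is int; c is int; result = 'int'

'int'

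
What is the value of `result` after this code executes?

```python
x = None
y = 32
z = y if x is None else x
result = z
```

x = None; y = 32; z = 32; result = 32

32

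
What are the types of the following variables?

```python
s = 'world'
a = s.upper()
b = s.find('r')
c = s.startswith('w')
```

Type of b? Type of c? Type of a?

find() returns int; startswith() returns bool; upper() returns str

int, bool, str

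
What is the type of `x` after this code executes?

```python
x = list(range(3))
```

list(range()) returns list

list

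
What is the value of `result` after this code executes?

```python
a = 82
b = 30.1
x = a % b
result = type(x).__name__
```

a is int; b is float; x is float; result = 'float'

'float'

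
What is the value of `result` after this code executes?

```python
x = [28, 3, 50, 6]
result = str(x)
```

x = [28, 3, 50, 6]; result = '[28, 3, 50, 6]'

'[28, 3, 50, 6]'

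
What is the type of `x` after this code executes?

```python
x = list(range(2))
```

list(range()) returns list

list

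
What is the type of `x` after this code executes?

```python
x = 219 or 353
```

'or' returns first truthy value (int)

int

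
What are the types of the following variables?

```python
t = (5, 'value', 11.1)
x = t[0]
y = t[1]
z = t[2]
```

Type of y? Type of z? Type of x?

tuple[1] is str; tuple[2] is float; tuple[0] is int

str, float, int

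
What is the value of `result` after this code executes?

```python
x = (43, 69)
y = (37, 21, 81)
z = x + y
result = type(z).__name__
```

x is tuple; y is tuple; z is tuple; result = 'tuple'

'tuple'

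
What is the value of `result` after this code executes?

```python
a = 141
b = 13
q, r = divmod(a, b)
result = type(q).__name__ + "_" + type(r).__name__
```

a is int; b is int; q is int; r is int; result = 'int_int'

'int_int'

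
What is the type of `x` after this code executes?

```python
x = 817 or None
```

'or' returns first truthy value

int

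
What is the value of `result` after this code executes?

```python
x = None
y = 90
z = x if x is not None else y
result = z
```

x = None; y = 90; z = 90; result = 90

90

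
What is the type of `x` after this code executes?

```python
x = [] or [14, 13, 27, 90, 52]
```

'or' returns first truthy value (list)

list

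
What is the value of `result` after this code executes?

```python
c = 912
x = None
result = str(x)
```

c = 912; x = None; result = 'None'

'None'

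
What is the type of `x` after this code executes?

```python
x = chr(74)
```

chr() returns str (single char)

str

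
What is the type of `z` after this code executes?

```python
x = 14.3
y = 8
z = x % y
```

float % int = float

float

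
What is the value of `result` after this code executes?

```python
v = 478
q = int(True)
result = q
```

v = 478; q = 1; result = 1

1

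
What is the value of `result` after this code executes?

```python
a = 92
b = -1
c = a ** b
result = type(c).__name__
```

a is int; b is int; c is float; result = 'float'

'float'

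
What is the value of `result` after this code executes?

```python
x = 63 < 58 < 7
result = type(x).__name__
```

x is bool; result = 'bool'

'bool'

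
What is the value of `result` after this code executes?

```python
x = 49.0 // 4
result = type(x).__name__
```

x is float; result = 'float'

'float'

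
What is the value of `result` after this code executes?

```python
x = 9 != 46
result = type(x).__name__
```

x is bool; result = 'bool'

'bool'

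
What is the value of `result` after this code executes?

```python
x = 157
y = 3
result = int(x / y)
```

x = 157; y = 3; result = 52

52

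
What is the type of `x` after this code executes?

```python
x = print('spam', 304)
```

print() returns None

NoneType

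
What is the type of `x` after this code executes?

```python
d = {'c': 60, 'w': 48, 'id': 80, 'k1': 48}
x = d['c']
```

Accessing dict[str, int] with str key returns int

int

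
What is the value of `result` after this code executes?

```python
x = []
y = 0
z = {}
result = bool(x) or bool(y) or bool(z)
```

x = []; y = 0; z = {}; result = False

False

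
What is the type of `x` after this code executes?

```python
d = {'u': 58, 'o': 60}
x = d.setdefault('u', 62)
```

dict.setdefault() returns the (existing or default) value

int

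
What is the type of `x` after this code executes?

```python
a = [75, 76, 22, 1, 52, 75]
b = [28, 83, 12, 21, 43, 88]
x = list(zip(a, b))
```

list(zip()) returns a list of tuples

list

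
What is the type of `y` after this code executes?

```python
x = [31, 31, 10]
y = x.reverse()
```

list.reverse() returns None

NoneType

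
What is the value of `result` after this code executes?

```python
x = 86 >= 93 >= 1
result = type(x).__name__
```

x is bool; result = 'bool'

'bool'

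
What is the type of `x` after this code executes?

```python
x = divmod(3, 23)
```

divmod() returns tuple of (quotient, remainder)

tuple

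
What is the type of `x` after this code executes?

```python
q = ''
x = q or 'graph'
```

'or' returns first truthy value (str)

str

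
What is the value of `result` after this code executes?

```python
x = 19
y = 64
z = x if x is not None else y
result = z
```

x = 19; y = 64; z = 19; result = 19

19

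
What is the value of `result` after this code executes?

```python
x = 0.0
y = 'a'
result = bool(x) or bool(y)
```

x = 0.0; y = 'a'; result = True

True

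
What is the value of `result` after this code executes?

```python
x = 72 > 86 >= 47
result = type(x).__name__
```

x is bool; result = 'bool'

'bool'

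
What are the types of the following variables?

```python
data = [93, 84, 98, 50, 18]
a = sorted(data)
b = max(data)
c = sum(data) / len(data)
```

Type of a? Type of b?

sorted() returns list; max of ints returns int

list, int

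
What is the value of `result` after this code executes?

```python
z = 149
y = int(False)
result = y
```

z = 149; y = 0; result = 0

0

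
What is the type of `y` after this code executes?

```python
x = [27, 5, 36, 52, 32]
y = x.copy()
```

list.copy() returns list

list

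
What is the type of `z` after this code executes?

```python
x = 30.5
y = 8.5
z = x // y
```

float // float = float

float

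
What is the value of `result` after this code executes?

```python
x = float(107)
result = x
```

x = 107.0; result = 107.0

107.0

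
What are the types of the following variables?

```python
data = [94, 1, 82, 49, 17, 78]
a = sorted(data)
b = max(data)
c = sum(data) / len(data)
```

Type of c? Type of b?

int / int = float; max of ints returns int

float, int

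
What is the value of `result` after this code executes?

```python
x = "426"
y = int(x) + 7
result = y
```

x = '426'; y = 433; result = 433

433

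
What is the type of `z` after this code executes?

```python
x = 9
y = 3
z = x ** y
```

positive int ** positive int = int

int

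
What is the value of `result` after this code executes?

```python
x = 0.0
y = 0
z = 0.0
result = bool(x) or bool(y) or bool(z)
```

x = 0.0; y = 0; z = 0.0; result = False

False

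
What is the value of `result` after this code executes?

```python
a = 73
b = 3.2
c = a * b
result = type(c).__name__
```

a is int; b is float; c is float; result = 'float'

'float'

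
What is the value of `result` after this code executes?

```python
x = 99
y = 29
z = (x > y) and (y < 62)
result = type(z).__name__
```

x is int; y is int; z is bool; result = 'bool'

'bool'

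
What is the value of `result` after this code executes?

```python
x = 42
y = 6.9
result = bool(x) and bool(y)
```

x = 42; y = 6.9; result = True

True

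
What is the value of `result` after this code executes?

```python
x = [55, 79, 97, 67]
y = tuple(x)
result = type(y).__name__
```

x is list; y is tuple; result = 'tuple'

'tuple'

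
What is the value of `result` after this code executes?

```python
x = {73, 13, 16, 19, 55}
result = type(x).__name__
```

x is set; result = 'set'

'set'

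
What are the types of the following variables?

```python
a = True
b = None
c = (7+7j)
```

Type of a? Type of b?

a is assigned the constant True, which has type bool; b is assigned None, whose type is NoneType

bool, NoneType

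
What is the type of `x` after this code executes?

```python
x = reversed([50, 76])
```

reversed() on a list returns list_reverseiterator

list_reverseiterator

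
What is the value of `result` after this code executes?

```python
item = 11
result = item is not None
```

item = 11; result = True

True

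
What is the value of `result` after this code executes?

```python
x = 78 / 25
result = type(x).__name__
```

x is float; result = 'float'

'float'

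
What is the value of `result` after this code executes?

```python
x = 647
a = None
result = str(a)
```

x = 647; a = None; result = 'None'

'None'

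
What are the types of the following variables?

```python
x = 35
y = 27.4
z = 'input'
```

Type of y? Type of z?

y is assigned a number with a decimal point, so it is a float; z is assigned a quoted string literal, so it is a str

float, str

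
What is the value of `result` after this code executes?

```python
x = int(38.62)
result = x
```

x = 38; result = 38

38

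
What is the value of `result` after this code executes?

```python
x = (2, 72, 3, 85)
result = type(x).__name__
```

x is tuple; result = 'tuple'

'tuple'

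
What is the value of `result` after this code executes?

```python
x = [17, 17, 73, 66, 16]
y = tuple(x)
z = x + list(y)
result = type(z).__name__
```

x is list; y is tuple; z is list; result = 'list'

'list'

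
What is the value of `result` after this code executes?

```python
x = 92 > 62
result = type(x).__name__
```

x is bool; result = 'bool'

'bool'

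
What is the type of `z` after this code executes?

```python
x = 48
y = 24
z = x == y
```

Equality comparison returns bool

bool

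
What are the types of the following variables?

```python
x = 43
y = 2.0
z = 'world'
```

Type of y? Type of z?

y is assigned a number with a decimal point, so it is a float; z is assigned a quoted string literal, so it is a str

float, str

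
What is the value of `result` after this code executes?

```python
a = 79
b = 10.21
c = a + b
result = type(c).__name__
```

a is int; b is float; c is float; result = 'float'

'float'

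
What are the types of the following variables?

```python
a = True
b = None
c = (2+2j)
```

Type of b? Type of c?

b is assigned None, whose type is NoneType; c is assigned (2+2j), an int plus an imaginary literal (j suffix), which evaluates to complex

NoneType, complex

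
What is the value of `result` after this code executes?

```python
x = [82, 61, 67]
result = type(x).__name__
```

x is list; result = 'list'

'list'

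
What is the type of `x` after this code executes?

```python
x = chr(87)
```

chr() returns str (single char)

str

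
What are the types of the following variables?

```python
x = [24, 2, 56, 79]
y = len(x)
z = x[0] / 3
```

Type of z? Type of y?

int / int = float; len() returns int

float, int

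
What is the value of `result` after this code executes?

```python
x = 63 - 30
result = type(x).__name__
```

x is int; result = 'int'

'int'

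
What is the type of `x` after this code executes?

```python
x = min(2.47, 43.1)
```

min() of floats returns float

float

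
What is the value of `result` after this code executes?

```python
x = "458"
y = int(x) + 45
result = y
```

x = '458'; y = 503; result = 503

503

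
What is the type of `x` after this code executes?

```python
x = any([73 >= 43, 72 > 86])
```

any() returns bool

bool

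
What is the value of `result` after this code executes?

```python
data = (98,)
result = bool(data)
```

data = (98,); result = True

True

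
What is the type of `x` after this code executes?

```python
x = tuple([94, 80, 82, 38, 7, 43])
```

tuple() constructor returns tuple

tuple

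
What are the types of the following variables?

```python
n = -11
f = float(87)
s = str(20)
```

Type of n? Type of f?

n is assigned a bare integer (no decimal point), so it is an int; f is assigned the result of calling float(), which returns a float

int, float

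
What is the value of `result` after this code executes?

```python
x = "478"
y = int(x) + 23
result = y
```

x = '478'; y = 501; result = 501

501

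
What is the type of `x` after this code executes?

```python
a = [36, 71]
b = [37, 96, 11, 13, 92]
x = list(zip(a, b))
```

list(zip()) returns a list of tuples

list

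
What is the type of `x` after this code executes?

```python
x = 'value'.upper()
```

str.upper() returns str

str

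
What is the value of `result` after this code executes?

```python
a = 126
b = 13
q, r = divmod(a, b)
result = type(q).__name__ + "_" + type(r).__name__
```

a is int; b is int; q is int; r is int; result = 'int_int'

'int_int'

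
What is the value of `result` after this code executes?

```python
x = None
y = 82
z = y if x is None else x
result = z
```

x = None; y = 82; z = 82; result = 82

82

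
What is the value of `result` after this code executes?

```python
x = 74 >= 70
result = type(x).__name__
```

x is bool; result = 'bool'

'bool'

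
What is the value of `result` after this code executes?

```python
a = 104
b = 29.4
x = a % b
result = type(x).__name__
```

a is int; b is float; x is float; result = 'float'

'float'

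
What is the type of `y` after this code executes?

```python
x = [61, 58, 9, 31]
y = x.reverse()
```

list.reverse() returns None

NoneType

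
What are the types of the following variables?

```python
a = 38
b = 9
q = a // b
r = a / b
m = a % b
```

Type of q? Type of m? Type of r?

// returns int; % of ints returns int; / returns float

int, int, float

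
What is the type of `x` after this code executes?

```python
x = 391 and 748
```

'and' with truthy values returns last operand (int)

int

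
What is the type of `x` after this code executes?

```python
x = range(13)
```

range() returns a range object

range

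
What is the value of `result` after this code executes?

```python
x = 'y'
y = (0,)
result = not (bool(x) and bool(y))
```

x = 'y'; y = (0,); result = False

False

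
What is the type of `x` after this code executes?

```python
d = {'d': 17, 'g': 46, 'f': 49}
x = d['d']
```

Accessing dict[str, int] with str key returns int

int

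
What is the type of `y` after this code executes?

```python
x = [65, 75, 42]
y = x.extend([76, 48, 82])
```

list.extend() returns None

NoneType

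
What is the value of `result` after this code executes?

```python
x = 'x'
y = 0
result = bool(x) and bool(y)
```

x = 'x'; y = 0; result = False

False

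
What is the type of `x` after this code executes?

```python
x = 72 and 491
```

'and' with truthy values returns last operand (int)

int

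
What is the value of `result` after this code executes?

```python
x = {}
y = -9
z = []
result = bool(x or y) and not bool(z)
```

x = {}; y = -9; z = []; result = True

True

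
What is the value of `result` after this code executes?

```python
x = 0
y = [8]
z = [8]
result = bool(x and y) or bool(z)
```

x = 0; y = [8]; z = [8]; result = True

True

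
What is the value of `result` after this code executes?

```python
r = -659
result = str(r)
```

r = -659; result = '-659'

'-659'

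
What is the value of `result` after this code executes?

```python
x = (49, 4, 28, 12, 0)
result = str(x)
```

x = (49, 4, 28, 12, 0); result = '(49, 4, 28, 12, 0)'

'(49, 4, 28, 12, 0)'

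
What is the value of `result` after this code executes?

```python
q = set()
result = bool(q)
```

q = set(); result = False

False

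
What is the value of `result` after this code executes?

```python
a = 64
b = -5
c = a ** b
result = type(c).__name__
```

a is int; b is int; c is float; result = 'float'

'float'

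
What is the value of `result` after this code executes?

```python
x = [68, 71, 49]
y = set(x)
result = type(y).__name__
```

x is list; y is set; result = 'set'

'set'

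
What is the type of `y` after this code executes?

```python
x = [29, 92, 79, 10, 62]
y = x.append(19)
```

list.append() returns None (mutates in place)

NoneType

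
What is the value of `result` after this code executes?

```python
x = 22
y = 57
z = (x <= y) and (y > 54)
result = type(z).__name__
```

x is int; y is int; z is bool; result = 'bool'

'bool'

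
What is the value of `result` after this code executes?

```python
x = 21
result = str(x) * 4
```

x = 21; result = '21212121'

'21212121'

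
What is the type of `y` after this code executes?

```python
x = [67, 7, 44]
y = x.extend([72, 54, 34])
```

list.extend() returns None

NoneType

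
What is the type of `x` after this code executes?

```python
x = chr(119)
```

chr() returns str (single char)

str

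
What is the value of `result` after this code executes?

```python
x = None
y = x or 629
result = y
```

x = None; y = 629; result = 629

629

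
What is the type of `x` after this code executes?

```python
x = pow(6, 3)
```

pow(int, int) returns int

int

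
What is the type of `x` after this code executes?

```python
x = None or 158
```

'or' with None returns the other truthy value

int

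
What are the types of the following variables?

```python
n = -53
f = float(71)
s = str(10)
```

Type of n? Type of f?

n is assigned a bare integer (no decimal point), so it is an int; f is assigned the result of calling float(), which returns a float

int, float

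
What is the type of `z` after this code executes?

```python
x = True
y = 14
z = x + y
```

bool + int = int (bool is subclass of int)

int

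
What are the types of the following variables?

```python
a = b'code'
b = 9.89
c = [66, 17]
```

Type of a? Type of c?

a is assigned a bytes literal (b'...' prefix); c is assigned a list literal (square brackets)

bytes, list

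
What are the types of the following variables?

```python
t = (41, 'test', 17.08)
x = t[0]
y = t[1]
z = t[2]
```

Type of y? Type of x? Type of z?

tuple[1] is str; tuple[0] is int; tuple[2] is float

str, int, float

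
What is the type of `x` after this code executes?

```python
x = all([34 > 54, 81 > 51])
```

all() returns bool

bool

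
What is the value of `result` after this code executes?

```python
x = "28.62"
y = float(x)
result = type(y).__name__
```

x is str; y is float; result = 'float'

'float'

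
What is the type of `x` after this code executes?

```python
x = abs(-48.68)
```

abs() of float returns float

float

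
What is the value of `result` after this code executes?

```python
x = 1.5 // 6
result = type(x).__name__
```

x is float; result = 'float'

'float'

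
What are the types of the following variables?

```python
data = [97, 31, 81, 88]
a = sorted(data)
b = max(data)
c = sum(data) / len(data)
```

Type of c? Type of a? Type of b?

int / int = float; sorted() returns list; max of ints returns int

float, list, int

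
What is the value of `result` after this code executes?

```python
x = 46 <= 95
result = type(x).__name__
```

x is bool; result = 'bool'

'bool'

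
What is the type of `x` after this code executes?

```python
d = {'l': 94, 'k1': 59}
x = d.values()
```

.values() returns dict_values view

dict_values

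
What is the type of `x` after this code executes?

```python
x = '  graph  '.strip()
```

str.strip() returns str

str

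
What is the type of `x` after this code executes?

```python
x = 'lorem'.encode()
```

str.encode() returns bytes

bytes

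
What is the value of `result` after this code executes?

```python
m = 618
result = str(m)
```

m = 618; result = '618'

'618'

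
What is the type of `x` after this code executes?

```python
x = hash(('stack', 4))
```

hash() returns int

int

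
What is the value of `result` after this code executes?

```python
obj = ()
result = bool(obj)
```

obj = (); result = False

False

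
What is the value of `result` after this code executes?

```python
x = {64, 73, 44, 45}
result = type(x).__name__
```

x is set; result = 'set'

'set'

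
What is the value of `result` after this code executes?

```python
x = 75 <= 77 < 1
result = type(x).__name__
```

x is bool; result = 'bool'

'bool'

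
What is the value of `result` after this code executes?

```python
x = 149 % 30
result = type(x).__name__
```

x is int; result = 'int'

'int'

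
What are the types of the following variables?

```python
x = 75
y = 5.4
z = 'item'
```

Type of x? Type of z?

x is assigned a bare integer (no decimal point), so it is an int; z is assigned a quoted string literal, so it is a str

int, str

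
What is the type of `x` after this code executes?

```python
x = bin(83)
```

bin() returns str representation

str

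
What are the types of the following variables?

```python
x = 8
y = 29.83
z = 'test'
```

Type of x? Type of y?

x is assigned a bare integer (no decimal point), so it is an int; y is assigned a number with a decimal point, so it is a float

int, float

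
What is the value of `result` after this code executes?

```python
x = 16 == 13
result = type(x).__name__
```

x is bool; result = 'bool'

'bool'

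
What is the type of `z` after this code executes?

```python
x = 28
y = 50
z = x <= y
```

Comparison returns bool

bool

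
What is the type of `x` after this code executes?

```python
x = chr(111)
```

chr() returns str (single char)

str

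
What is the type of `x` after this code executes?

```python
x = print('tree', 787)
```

print() returns None

NoneType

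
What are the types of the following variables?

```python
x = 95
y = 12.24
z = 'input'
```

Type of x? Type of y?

x is assigned a bare integer (no decimal point), so it is an int; y is assigned a number with a decimal point, so it is a float

int, float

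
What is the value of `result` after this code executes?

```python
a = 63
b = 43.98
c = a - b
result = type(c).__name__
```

a is int; b is float; c is float; result = 'float'

'float'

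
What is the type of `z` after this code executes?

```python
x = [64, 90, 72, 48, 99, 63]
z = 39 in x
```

'in' operator returns bool

bool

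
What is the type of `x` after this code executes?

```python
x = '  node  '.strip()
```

str.strip() returns str

str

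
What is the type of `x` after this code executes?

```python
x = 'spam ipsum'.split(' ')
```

str.split() returns list

list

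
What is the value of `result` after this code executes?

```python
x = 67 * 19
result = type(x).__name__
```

x is int; result = 'int'

'int'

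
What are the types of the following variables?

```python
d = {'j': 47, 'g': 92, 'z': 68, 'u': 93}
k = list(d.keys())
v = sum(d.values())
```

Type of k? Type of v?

list() converts to list; sum of ints is int

list, int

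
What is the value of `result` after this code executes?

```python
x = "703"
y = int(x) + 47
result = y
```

x = '703'; y = 750; result = 750

750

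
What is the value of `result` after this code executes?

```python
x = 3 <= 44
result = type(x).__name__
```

x is bool; result = 'bool'

'bool'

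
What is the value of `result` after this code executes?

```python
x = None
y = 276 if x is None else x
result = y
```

x = None; y = 276; result = 276

276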